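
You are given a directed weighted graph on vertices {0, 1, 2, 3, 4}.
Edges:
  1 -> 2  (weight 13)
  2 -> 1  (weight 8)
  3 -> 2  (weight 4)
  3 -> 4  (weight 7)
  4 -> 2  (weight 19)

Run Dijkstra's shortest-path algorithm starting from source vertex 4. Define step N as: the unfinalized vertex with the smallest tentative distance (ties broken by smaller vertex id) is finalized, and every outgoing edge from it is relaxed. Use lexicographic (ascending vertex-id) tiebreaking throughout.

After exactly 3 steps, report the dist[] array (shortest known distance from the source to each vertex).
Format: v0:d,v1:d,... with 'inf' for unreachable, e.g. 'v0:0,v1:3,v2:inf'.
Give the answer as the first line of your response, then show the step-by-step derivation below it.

v0:inf,v1:27,v2:19,v3:inf,v4:0

step 1: dist = v0:inf,v1:inf,v2:19,v3:inf,v4:0
step 2: dist = v0:inf,v1:27,v2:19,v3:inf,v4:0
step 3: dist = v0:inf,v1:27,v2:19,v3:inf,v4:0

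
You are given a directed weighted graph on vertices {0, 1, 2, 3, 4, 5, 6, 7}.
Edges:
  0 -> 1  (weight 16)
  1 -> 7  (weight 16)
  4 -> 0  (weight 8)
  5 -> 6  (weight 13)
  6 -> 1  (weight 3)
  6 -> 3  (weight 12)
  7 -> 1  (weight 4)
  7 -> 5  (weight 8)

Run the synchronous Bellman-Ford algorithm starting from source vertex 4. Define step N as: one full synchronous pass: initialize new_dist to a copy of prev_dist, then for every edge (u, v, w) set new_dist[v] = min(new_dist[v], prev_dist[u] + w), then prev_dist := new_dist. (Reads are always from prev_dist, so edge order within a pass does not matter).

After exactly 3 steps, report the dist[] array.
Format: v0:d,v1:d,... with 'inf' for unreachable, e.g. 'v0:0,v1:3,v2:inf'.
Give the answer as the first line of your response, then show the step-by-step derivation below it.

v0:8,v1:24,v2:inf,v3:inf,v4:0,v5:inf,v6:inf,v7:40

step 1: dist = v0:8,v1:inf,v2:inf,v3:inf,v4:0,v5:inf,v6:inf,v7:inf
step 2: dist = v0:8,v1:24,v2:inf,v3:inf,v4:0,v5:inf,v6:inf,v7:inf
step 3: dist = v0:8,v1:24,v2:inf,v3:inf,v4:0,v5:inf,v6:inf,v7:40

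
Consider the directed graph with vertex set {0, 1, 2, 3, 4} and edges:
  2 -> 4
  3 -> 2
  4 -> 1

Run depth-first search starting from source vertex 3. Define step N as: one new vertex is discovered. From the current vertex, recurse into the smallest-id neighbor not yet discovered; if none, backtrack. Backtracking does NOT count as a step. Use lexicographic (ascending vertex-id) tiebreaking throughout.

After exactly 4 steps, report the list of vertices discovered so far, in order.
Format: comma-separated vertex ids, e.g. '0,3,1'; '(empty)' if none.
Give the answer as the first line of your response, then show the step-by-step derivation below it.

3,2,4,1

step 1: discover 3; path=3; order=3
step 2: discover 2; path=3>2; order=3,2
step 3: discover 4; path=3>2>4; order=3,2,4
step 4: discover 1; path=3>2>4>1; order=3,2,4,1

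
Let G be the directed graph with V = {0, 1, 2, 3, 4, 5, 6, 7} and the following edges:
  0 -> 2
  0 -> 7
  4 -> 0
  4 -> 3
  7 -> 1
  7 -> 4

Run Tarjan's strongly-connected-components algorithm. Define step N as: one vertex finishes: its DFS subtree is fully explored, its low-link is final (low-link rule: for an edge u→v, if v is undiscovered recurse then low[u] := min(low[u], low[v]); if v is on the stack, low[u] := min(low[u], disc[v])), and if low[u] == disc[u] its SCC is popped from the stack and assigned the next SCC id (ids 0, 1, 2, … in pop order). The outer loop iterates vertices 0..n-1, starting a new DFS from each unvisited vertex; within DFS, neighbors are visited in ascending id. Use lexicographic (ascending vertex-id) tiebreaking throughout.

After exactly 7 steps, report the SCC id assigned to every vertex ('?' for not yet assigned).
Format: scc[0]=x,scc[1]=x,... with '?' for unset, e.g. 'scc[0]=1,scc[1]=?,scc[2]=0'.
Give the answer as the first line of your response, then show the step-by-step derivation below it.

scc[0]=3,scc[1]=1,scc[2]=0,scc[3]=2,scc[4]=3,scc[5]=4,scc[6]=?,scc[7]=3

step 1: low=(low[0]=0,low[1]=?,low[2]=1,low[3]=?,low[4]=?,low[5]=?,low[6]=?,low[7]=?); scc=(scc[0]=?,scc[1]=?,scc[2]=0,scc[3]=?,scc[4]=?,scc[5]=?,scc[6]=?,scc[7]=?)
step 2: low=(low[0]=0,low[1]=3,low[2]=1,low[3]=?,low[4]=?,low[5]=?,low[6]=?,low[7]=2); scc=(scc[0]=?,scc[1]=1,scc[2]=0,scc[3]=?,scc[4]=?,scc[5]=?,scc[6]=?,scc[7]=?)
step 3: low=(low[0]=0,low[1]=3,low[2]=1,low[3]=5,low[4]=0,low[5]=?,low[6]=?,low[7]=2); scc=(scc[0]=?,scc[1]=1,scc[2]=0,scc[3]=2,scc[4]=?,scc[5]=?,scc[6]=?,scc[7]=?)
step 4: low=(low[0]=0,low[1]=3,low[2]=1,low[3]=5,low[4]=0,low[5]=?,low[6]=?,low[7]=2); scc=(scc[0]=?,scc[1]=1,scc[2]=0,scc[3]=2,scc[4]=?,scc[5]=?,scc[6]=?,scc[7]=?)
step 5: low=(low[0]=0,low[1]=3,low[2]=1,low[3]=5,low[4]=0,low[5]=?,low[6]=?,low[7]=0); scc=(scc[0]=?,scc[1]=1,scc[2]=0,scc[3]=2,scc[4]=?,scc[5]=?,scc[6]=?,scc[7]=?)
step 6: low=(low[0]=0,low[1]=3,low[2]=1,low[3]=5,low[4]=0,low[5]=?,low[6]=?,low[7]=0); scc=(scc[0]=3,scc[1]=1,scc[2]=0,scc[3]=2,scc[4]=3,scc[5]=?,scc[6]=?,scc[7]=3)
step 7: low=(low[0]=0,low[1]=3,low[2]=1,low[3]=5,low[4]=0,low[5]=6,low[6]=?,low[7]=0); scc=(scc[0]=3,scc[1]=1,scc[2]=0,scc[3]=2,scc[4]=3,scc[5]=4,scc[6]=?,scc[7]=3)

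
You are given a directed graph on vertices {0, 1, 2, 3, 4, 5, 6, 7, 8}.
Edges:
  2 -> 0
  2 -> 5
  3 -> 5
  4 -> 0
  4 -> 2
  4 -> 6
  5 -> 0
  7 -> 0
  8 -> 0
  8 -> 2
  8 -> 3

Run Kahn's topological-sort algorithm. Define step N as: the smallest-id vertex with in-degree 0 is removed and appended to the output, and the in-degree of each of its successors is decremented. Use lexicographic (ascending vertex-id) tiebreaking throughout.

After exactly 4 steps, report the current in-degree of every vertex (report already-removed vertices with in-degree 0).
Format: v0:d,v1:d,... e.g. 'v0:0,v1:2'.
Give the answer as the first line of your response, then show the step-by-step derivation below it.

v0:3,v1:0,v2:1,v3:1,v4:0,v5:2,v6:0,v7:0,v8:0

step 1: output 1; order=[1]; indeg=(5,0,2,1,0,2,1,0,0)
step 2: output 4; order=[1,4]; indeg=(4,0,1,1,0,2,0,0,0)
step 3: output 6; order=[1,4,6]; indeg=(4,0,1,1,0,2,0,0,0)
step 4: output 7; order=[1,4,6,7]; indeg=(3,0,1,1,0,2,0,0,0)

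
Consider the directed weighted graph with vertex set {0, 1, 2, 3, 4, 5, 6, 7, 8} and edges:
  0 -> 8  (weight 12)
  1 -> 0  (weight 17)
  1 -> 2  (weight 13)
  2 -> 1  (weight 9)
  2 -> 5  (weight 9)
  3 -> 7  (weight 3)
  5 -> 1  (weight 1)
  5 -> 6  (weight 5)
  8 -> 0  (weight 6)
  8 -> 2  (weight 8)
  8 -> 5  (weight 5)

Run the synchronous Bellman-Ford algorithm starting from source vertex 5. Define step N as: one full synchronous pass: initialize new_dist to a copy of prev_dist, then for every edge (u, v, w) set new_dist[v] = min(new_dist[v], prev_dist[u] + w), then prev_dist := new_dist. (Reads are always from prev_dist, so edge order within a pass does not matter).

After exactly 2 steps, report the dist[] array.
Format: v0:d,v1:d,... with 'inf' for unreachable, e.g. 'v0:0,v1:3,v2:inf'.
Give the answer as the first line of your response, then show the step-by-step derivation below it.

v0:18,v1:1,v2:14,v3:inf,v4:inf,v5:0,v6:5,v7:inf,v8:inf

step 1: dist = v0:inf,v1:1,v2:inf,v3:inf,v4:inf,v5:0,v6:5,v7:inf,v8:inf
step 2: dist = v0:18,v1:1,v2:14,v3:inf,v4:inf,v5:0,v6:5,v7:inf,v8:inf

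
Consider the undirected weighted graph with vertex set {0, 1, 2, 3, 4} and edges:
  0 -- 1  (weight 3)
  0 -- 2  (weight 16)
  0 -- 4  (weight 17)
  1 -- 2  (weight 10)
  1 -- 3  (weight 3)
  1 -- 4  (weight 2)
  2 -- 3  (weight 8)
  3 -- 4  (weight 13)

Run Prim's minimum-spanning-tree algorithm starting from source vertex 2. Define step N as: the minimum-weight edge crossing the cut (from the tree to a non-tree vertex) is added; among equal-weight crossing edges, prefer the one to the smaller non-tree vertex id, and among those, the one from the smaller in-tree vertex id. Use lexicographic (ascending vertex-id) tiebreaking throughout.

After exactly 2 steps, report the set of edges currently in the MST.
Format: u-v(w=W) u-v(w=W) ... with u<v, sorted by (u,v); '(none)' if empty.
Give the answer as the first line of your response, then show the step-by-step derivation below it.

1-3(w=3) 2-3(w=8)

step 1: add edge 2-3 (w=8); MST = {2-3(w=8)}
step 2: add edge 1-3 (w=3); MST = {1-3(w=3) 2-3(w=8)}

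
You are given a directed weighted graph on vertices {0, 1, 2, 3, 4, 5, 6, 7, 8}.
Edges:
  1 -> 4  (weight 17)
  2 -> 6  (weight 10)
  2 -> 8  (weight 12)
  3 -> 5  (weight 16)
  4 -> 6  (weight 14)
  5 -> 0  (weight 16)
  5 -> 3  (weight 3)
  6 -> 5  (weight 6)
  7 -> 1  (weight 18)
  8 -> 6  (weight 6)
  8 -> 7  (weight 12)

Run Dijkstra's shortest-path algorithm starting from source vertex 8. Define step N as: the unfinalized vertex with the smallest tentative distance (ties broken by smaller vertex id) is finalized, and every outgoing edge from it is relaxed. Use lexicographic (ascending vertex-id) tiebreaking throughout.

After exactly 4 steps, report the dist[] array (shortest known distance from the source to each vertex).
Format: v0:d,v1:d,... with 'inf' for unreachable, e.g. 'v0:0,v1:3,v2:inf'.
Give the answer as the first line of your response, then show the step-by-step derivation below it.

v0:28,v1:30,v2:inf,v3:15,v4:inf,v5:12,v6:6,v7:12,v8:0

step 1: dist = v0:inf,v1:inf,v2:inf,v3:inf,v4:inf,v5:inf,v6:6,v7:12,v8:0
step 2: dist = v0:inf,v1:inf,v2:inf,v3:inf,v4:inf,v5:12,v6:6,v7:12,v8:0
step 3: dist = v0:28,v1:inf,v2:inf,v3:15,v4:inf,v5:12,v6:6,v7:12,v8:0
step 4: dist = v0:28,v1:30,v2:inf,v3:15,v4:inf,v5:12,v6:6,v7:12,v8:0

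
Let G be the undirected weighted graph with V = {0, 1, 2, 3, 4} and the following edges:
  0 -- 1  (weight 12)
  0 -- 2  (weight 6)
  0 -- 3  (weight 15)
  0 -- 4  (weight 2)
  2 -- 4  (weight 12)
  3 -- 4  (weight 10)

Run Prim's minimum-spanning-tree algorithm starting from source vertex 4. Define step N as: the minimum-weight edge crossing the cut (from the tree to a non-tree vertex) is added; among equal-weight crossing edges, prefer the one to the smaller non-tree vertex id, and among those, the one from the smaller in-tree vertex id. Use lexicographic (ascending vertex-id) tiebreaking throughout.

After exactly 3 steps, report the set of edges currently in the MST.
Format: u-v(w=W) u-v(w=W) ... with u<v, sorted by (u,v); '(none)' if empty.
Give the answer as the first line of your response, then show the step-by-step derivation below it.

0-2(w=6) 0-4(w=2) 3-4(w=10)

step 1: add edge 0-4 (w=2); MST = {0-4(w=2)}
step 2: add edge 0-2 (w=6); MST = {0-2(w=6) 0-4(w=2)}
step 3: add edge 3-4 (w=10); MST = {0-2(w=6) 0-4(w=2) 3-4(w=10)}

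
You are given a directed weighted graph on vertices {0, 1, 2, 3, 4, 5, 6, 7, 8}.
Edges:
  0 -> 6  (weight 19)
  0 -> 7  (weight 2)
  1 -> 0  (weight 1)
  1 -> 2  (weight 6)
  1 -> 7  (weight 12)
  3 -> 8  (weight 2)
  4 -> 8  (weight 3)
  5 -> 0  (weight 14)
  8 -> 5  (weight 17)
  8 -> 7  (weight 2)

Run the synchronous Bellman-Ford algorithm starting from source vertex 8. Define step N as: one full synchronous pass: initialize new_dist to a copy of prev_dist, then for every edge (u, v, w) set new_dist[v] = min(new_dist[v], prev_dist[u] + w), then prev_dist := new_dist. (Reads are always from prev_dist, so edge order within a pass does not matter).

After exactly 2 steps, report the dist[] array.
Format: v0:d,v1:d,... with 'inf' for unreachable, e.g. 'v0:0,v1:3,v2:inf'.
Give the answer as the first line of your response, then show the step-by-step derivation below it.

v0:31,v1:inf,v2:inf,v3:inf,v4:inf,v5:17,v6:inf,v7:2,v8:0

step 1: dist = v0:inf,v1:inf,v2:inf,v3:inf,v4:inf,v5:17,v6:inf,v7:2,v8:0
step 2: dist = v0:31,v1:inf,v2:inf,v3:inf,v4:inf,v5:17,v6:inf,v7:2,v8:0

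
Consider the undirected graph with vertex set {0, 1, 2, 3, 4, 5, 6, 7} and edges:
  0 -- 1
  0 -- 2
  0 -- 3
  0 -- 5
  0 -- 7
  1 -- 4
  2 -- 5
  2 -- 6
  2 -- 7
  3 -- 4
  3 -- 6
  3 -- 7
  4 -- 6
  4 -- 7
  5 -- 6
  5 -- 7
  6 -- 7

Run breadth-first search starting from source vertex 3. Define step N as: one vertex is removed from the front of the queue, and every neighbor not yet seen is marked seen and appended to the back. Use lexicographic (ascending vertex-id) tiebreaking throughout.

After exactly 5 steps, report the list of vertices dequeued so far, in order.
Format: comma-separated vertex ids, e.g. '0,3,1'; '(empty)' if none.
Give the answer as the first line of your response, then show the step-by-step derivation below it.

3,0,4,6,7

step 1: dequeue 3; queue=[0,4,6,7]; order=3
step 2: dequeue 0; queue=[4,6,7,1,2,5]; order=3,0
step 3: dequeue 4; queue=[6,7,1,2,5]; order=3,0,4
step 4: dequeue 6; queue=[7,1,2,5]; order=3,0,4,6
step 5: dequeue 7; queue=[1,2,5]; order=3,0,4,6,7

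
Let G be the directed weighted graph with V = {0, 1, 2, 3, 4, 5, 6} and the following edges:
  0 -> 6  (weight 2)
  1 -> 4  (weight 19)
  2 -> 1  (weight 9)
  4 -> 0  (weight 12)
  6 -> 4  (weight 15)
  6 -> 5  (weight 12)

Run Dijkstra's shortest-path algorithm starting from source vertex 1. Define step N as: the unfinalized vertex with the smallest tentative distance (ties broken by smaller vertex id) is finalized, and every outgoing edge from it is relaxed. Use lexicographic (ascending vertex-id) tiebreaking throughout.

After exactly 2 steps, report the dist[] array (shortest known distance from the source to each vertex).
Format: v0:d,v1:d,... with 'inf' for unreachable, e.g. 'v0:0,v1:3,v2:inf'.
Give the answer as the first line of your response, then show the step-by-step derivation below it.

v0:31,v1:0,v2:inf,v3:inf,v4:19,v5:inf,v6:inf

step 1: dist = v0:inf,v1:0,v2:inf,v3:inf,v4:19,v5:inf,v6:inf
step 2: dist = v0:31,v1:0,v2:inf,v3:inf,v4:19,v5:inf,v6:inf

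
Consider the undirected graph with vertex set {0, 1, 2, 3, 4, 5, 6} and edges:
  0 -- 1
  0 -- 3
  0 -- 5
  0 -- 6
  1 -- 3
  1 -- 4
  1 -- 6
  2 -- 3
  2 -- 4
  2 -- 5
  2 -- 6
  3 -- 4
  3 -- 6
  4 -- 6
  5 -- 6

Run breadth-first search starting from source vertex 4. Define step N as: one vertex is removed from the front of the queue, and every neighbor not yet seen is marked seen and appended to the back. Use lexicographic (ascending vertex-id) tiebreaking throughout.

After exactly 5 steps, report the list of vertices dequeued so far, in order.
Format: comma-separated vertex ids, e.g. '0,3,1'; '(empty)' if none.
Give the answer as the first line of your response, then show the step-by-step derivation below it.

4,1,2,3,6

step 1: dequeue 4; queue=[1,2,3,6]; order=4
step 2: dequeue 1; queue=[2,3,6,0]; order=4,1
step 3: dequeue 2; queue=[3,6,0,5]; order=4,1,2
step 4: dequeue 3; queue=[6,0,5]; order=4,1,2,3
step 5: dequeue 6; queue=[0,5]; order=4,1,2,3,6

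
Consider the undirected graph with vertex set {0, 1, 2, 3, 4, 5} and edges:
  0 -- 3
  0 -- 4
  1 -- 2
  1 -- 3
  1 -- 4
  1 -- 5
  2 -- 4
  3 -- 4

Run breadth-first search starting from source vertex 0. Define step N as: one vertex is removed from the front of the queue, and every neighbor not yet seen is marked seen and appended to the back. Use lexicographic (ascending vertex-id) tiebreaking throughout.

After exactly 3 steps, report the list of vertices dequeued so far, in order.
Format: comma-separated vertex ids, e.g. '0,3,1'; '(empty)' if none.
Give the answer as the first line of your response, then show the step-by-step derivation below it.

0,3,4

step 1: dequeue 0; queue=[3,4]; order=0
step 2: dequeue 3; queue=[4,1]; order=0,3
step 3: dequeue 4; queue=[1,2]; order=0,3,4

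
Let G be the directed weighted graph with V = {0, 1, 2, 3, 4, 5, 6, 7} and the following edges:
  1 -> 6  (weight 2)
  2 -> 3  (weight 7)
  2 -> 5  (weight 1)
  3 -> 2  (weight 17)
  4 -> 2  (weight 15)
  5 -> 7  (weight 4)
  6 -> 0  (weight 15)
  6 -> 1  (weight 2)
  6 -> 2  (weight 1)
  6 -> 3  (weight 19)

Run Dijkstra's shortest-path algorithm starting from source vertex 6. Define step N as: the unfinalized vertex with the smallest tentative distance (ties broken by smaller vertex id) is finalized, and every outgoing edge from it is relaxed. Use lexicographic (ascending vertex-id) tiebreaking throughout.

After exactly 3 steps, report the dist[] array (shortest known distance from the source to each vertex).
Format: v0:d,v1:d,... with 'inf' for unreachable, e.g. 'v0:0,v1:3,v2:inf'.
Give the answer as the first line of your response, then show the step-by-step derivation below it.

v0:15,v1:2,v2:1,v3:8,v4:inf,v5:2,v6:0,v7:inf

step 1: dist = v0:15,v1:2,v2:1,v3:19,v4:inf,v5:inf,v6:0,v7:inf
step 2: dist = v0:15,v1:2,v2:1,v3:8,v4:inf,v5:2,v6:0,v7:inf
step 3: dist = v0:15,v1:2,v2:1,v3:8,v4:inf,v5:2,v6:0,v7:inf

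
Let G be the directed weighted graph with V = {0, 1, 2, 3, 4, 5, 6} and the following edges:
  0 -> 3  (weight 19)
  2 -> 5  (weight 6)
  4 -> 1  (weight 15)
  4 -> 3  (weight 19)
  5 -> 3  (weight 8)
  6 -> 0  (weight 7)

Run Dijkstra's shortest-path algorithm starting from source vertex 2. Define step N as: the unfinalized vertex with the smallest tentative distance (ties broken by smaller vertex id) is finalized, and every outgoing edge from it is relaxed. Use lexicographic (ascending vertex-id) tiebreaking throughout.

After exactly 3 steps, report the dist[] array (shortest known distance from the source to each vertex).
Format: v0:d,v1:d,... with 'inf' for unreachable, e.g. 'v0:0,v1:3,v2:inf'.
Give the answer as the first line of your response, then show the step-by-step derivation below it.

v0:inf,v1:inf,v2:0,v3:14,v4:inf,v5:6,v6:inf

step 1: dist = v0:inf,v1:inf,v2:0,v3:inf,v4:inf,v5:6,v6:inf
step 2: dist = v0:inf,v1:inf,v2:0,v3:14,v4:inf,v5:6,v6:inf
step 3: dist = v0:inf,v1:inf,v2:0,v3:14,v4:inf,v5:6,v6:inf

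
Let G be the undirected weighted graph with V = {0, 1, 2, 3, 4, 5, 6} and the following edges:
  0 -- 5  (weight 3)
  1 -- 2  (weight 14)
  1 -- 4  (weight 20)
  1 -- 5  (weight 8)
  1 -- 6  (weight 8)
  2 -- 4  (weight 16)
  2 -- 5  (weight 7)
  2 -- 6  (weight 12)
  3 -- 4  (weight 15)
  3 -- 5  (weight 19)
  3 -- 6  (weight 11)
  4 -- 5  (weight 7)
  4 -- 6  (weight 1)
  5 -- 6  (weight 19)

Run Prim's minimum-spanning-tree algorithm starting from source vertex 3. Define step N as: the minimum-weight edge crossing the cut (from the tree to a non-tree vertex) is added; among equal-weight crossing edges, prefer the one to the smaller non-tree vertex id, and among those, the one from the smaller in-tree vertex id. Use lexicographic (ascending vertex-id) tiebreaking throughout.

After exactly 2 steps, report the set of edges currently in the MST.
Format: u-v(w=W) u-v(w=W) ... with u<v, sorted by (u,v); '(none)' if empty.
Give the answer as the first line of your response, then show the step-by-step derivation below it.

3-6(w=11) 4-6(w=1)

step 1: add edge 3-6 (w=11); MST = {3-6(w=11)}
step 2: add edge 4-6 (w=1); MST = {3-6(w=11) 4-6(w=1)}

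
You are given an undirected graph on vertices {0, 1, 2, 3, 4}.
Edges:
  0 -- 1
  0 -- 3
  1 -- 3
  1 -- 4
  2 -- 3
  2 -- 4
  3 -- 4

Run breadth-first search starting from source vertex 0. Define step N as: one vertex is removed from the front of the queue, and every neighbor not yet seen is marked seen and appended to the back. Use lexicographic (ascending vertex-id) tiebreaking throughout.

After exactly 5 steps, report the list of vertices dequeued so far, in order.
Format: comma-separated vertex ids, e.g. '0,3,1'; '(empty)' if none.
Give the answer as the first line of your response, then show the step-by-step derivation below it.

0,1,3,4,2

step 1: dequeue 0; queue=[1,3]; order=0
step 2: dequeue 1; queue=[3,4]; order=0,1
step 3: dequeue 3; queue=[4,2]; order=0,1,3
step 4: dequeue 4; queue=[2]; order=0,1,3,4
step 5: dequeue 2; queue=[(empty)]; order=0,1,3,4,2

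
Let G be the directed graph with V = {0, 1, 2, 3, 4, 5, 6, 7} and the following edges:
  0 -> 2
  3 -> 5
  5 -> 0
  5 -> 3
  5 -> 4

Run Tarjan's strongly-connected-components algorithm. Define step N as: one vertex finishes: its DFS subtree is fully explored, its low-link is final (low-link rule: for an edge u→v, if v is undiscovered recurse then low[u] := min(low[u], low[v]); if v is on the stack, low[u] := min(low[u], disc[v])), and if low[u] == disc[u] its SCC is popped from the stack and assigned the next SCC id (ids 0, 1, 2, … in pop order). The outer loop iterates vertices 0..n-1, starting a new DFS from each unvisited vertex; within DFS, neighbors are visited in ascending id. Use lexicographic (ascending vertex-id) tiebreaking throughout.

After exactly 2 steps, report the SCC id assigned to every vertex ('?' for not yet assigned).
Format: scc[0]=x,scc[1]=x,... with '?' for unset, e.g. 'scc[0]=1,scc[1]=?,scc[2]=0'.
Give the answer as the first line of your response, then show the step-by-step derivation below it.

scc[0]=1,scc[1]=?,scc[2]=0,scc[3]=?,scc[4]=?,scc[5]=?,scc[6]=?,scc[7]=?

step 1: low=(low[0]=0,low[1]=?,low[2]=1,low[3]=?,low[4]=?,low[5]=?,low[6]=?,low[7]=?); scc=(scc[0]=?,scc[1]=?,scc[2]=0,scc[3]=?,scc[4]=?,scc[5]=?,scc[6]=?,scc[7]=?)
step 2: low=(low[0]=0,low[1]=?,low[2]=1,low[3]=?,low[4]=?,low[5]=?,low[6]=?,low[7]=?); scc=(scc[0]=1,scc[1]=?,scc[2]=0,scc[3]=?,scc[4]=?,scc[5]=?,scc[6]=?,scc[7]=?)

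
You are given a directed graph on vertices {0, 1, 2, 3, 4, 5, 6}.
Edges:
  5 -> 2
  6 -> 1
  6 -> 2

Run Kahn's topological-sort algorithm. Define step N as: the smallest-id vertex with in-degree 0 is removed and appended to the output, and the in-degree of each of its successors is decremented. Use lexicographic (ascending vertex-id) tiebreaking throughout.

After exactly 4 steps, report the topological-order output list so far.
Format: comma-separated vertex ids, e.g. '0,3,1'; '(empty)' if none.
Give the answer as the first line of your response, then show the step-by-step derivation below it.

0,3,4,5

step 1: output 0; order=[0]; indeg=(0,1,2,0,0,0,0)
step 2: output 3; order=[0,3]; indeg=(0,1,2,0,0,0,0)
step 3: output 4; order=[0,3,4]; indeg=(0,1,2,0,0,0,0)
step 4: output 5; order=[0,3,4,5]; indeg=(0,1,1,0,0,0,0)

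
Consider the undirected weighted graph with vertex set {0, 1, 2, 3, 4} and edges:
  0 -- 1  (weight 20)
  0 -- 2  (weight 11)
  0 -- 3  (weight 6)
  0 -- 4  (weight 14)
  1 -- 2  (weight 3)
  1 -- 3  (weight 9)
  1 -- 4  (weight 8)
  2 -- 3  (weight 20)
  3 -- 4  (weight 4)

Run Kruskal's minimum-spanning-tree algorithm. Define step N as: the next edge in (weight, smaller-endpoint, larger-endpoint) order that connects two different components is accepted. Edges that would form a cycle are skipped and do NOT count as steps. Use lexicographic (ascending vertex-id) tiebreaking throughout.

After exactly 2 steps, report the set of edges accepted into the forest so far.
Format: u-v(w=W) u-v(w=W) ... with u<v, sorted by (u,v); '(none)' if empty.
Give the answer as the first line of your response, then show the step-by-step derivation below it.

1-2(w=3) 3-4(w=4)

step 1: add edge 1-2 (w=3); MST = {1-2(w=3)}
step 2: add edge 3-4 (w=4); MST = {1-2(w=3) 3-4(w=4)}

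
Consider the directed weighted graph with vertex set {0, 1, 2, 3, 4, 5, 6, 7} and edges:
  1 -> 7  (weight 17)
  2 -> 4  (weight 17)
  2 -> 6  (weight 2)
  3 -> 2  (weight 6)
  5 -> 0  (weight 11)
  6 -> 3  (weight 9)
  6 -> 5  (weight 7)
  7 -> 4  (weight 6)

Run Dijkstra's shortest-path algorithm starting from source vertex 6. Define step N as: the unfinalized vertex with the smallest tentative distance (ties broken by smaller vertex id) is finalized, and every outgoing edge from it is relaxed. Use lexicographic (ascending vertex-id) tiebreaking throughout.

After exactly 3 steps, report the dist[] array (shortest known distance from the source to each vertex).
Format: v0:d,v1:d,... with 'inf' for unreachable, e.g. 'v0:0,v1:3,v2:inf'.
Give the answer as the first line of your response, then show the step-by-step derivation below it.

v0:18,v1:inf,v2:15,v3:9,v4:inf,v5:7,v6:0,v7:inf

step 1: dist = v0:inf,v1:inf,v2:inf,v3:9,v4:inf,v5:7,v6:0,v7:inf
step 2: dist = v0:18,v1:inf,v2:inf,v3:9,v4:inf,v5:7,v6:0,v7:inf
step 3: dist = v0:18,v1:inf,v2:15,v3:9,v4:inf,v5:7,v6:0,v7:inf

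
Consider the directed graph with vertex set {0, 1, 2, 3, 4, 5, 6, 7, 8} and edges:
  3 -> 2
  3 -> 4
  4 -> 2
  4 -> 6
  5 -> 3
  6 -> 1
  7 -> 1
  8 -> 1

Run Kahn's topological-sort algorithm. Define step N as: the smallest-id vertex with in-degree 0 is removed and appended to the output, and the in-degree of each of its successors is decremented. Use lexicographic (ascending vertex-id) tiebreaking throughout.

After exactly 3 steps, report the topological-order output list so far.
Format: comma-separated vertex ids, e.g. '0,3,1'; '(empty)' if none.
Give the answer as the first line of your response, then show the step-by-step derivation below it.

0,5,3

step 1: output 0; order=[0]; indeg=(0,3,2,1,1,0,1,0,0)
step 2: output 5; order=[0,5]; indeg=(0,3,2,0,1,0,1,0,0)
step 3: output 3; order=[0,5,3]; indeg=(0,3,1,0,0,0,1,0,0)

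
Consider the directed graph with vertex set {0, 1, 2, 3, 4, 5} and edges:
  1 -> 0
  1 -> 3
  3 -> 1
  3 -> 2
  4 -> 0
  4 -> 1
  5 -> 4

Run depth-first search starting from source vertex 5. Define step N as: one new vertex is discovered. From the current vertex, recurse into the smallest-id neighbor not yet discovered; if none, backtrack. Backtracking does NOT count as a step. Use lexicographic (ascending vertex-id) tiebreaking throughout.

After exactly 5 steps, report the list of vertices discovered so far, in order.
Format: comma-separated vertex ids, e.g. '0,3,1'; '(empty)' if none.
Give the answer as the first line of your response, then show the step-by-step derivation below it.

5,4,0,1,3

step 1: discover 5; path=5; order=5
step 2: discover 4; path=5>4; order=5,4
step 3: discover 0; path=5>4>0; order=5,4,0
step 4: discover 1; path=5>4>1; order=5,4,0,1
step 5: discover 3; path=5>4>1>3; order=5,4,0,1,3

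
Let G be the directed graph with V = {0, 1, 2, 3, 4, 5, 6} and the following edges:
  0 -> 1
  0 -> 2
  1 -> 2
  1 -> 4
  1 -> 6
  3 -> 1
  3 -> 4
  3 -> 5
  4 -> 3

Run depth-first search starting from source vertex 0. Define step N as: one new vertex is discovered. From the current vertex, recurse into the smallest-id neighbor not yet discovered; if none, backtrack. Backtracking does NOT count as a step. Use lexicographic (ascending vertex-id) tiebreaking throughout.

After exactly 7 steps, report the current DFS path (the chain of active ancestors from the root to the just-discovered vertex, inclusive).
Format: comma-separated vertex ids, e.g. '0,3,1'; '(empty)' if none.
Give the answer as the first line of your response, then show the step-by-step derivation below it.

0,1,6

step 1: discover 0; path=0; order=0
step 2: discover 1; path=0>1; order=0,1
step 3: discover 2; path=0>1>2; order=0,1,2
step 4: discover 4; path=0>1>4; order=0,1,2,4
step 5: discover 3; path=0>1>4>3; order=0,1,2,4,3
step 6: discover 5; path=0>1>4>3>5; order=0,1,2,4,3,5
step 7: discover 6; path=0>1>6; order=0,1,2,4,3,5,6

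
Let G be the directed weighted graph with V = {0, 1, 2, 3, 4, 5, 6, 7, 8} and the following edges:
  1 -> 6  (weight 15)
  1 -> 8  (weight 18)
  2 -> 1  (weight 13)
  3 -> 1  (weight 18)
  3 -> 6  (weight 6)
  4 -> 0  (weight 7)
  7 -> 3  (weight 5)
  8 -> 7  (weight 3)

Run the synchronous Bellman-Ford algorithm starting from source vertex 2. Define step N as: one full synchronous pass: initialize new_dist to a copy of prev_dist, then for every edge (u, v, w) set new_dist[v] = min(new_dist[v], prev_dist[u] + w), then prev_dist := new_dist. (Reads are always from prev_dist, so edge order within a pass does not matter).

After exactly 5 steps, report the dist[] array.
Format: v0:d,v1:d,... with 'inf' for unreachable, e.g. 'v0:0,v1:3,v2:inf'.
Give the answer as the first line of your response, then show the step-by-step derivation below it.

v0:inf,v1:13,v2:0,v3:39,v4:inf,v5:inf,v6:28,v7:34,v8:31

step 1: dist = v0:inf,v1:13,v2:0,v3:inf,v4:inf,v5:inf,v6:inf,v7:inf,v8:inf
step 2: dist = v0:inf,v1:13,v2:0,v3:inf,v4:inf,v5:inf,v6:28,v7:inf,v8:31
step 3: dist = v0:inf,v1:13,v2:0,v3:inf,v4:inf,v5:inf,v6:28,v7:34,v8:31
step 4: dist = v0:inf,v1:13,v2:0,v3:39,v4:inf,v5:inf,v6:28,v7:34,v8:31
step 5: dist = v0:inf,v1:13,v2:0,v3:39,v4:inf,v5:inf,v6:28,v7:34,v8:31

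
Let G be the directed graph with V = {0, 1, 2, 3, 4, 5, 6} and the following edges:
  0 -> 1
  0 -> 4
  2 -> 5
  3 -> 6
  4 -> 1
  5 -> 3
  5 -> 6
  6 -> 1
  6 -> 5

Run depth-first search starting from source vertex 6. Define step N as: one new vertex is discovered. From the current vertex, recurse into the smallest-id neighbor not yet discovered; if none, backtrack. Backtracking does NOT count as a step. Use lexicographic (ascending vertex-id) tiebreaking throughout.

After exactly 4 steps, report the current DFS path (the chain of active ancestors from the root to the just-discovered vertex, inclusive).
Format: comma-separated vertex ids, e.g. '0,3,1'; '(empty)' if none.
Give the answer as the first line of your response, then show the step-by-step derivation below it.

6,5,3

step 1: discover 6; path=6; order=6
step 2: discover 1; path=6>1; order=6,1
step 3: discover 5; path=6>5; order=6,1,5
step 4: discover 3; path=6>5>3; order=6,1,5,3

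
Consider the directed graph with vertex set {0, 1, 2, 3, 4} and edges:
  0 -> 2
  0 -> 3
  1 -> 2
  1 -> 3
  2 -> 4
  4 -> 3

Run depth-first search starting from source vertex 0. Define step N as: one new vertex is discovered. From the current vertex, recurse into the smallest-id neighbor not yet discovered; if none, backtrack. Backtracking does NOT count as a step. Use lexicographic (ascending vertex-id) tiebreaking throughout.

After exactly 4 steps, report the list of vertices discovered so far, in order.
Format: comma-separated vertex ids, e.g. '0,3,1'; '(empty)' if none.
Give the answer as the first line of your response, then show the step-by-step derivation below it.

0,2,4,3

step 1: discover 0; path=0; order=0
step 2: discover 2; path=0>2; order=0,2
step 3: discover 4; path=0>2>4; order=0,2,4
step 4: discover 3; path=0>2>4>3; order=0,2,4,3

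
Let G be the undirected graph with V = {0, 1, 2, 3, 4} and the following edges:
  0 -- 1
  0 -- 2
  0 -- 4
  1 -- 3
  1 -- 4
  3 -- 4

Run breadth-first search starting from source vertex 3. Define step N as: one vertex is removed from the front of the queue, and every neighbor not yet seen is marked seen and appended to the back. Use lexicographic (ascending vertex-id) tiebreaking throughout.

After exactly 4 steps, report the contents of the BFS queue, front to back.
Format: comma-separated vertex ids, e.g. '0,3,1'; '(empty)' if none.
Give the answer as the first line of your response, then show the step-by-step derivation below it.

2

step 1: dequeue 3; queue=[1,4]; order=3
step 2: dequeue 1; queue=[4,0]; order=3,1
step 3: dequeue 4; queue=[0]; order=3,1,4
step 4: dequeue 0; queue=[2]; order=3,1,4,0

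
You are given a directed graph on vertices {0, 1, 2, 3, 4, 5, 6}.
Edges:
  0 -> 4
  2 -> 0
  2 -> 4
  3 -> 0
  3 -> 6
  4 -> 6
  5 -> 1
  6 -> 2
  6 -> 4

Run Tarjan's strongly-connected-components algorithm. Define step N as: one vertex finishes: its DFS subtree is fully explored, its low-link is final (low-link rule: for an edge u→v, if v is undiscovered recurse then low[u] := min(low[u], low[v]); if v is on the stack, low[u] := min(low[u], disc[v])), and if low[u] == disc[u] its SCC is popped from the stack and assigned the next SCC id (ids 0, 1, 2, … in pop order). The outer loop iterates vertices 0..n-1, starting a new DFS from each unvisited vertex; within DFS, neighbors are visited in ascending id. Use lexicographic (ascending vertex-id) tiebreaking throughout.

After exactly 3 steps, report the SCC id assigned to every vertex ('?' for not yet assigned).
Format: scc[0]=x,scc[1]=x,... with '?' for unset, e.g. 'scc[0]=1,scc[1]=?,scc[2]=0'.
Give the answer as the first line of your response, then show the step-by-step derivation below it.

scc[0]=?,scc[1]=?,scc[2]=?,scc[3]=?,scc[4]=?,scc[5]=?,scc[6]=?

step 1: low=(low[0]=0,low[1]=?,low[2]=0,low[3]=?,low[4]=1,low[5]=?,low[6]=2); scc=(scc[0]=?,scc[1]=?,scc[2]=?,scc[3]=?,scc[4]=?,scc[5]=?,scc[6]=?)
step 2: low=(low[0]=0,low[1]=?,low[2]=0,low[3]=?,low[4]=1,low[5]=?,low[6]=0); scc=(scc[0]=?,scc[1]=?,scc[2]=?,scc[3]=?,scc[4]=?,scc[5]=?,scc[6]=?)
step 3: low=(low[0]=0,low[1]=?,low[2]=0,low[3]=?,low[4]=0,low[5]=?,low[6]=0); scc=(scc[0]=?,scc[1]=?,scc[2]=?,scc[3]=?,scc[4]=?,scc[5]=?,scc[6]=?)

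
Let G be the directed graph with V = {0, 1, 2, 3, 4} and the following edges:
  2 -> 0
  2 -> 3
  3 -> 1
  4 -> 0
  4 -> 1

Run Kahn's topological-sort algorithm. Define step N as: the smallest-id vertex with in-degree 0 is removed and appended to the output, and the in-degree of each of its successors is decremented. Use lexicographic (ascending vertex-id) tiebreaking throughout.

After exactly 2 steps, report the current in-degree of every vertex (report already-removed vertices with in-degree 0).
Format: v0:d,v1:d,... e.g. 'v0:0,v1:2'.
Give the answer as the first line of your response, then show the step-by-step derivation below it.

v0:1,v1:1,v2:0,v3:0,v4:0

step 1: output 2; order=[2]; indeg=(1,2,0,0,0)
step 2: output 3; order=[2,3]; indeg=(1,1,0,0,0)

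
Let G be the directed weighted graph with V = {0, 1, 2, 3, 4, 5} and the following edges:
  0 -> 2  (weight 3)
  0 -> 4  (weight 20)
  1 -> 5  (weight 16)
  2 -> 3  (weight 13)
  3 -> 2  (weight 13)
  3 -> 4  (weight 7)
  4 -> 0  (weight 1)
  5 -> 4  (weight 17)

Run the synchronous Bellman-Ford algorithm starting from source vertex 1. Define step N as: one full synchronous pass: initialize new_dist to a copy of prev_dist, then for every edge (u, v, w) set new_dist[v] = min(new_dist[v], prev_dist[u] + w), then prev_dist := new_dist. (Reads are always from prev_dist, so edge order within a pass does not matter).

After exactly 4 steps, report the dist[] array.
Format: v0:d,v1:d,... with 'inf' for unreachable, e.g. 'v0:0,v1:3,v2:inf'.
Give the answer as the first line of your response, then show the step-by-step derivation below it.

v0:34,v1:0,v2:37,v3:inf,v4:33,v5:16

step 1: dist = v0:inf,v1:0,v2:inf,v3:inf,v4:inf,v5:16
step 2: dist = v0:inf,v1:0,v2:inf,v3:inf,v4:33,v5:16
step 3: dist = v0:34,v1:0,v2:inf,v3:inf,v4:33,v5:16
step 4: dist = v0:34,v1:0,v2:37,v3:inf,v4:33,v5:16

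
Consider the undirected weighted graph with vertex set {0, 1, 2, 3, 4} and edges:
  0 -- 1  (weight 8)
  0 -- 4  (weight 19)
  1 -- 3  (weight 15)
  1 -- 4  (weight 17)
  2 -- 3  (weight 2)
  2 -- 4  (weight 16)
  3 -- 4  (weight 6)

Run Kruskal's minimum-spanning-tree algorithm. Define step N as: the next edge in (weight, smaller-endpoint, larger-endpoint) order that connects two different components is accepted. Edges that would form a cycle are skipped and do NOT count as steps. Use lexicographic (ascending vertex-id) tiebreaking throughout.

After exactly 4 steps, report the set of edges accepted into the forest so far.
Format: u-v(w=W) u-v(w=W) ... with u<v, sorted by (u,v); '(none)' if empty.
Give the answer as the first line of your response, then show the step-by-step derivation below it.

0-1(w=8) 1-3(w=15) 2-3(w=2) 3-4(w=6)

step 1: add edge 2-3 (w=2); MST = {2-3(w=2)}
step 2: add edge 3-4 (w=6); MST = {2-3(w=2) 3-4(w=6)}
step 3: add edge 0-1 (w=8); MST = {0-1(w=8) 2-3(w=2) 3-4(w=6)}
step 4: add edge 1-3 (w=15); MST = {0-1(w=8) 1-3(w=15) 2-3(w=2) 3-4(w=6)}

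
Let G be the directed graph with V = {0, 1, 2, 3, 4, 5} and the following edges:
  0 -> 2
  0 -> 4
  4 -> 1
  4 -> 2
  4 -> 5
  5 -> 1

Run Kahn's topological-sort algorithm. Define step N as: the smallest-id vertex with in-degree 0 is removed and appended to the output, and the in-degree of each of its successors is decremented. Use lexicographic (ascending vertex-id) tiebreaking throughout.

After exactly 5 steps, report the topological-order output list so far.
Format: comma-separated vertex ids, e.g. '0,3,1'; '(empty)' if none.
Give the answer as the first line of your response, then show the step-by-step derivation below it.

0,3,4,2,5

step 1: output 0; order=[0]; indeg=(0,2,1,0,0,1)
step 2: output 3; order=[0,3]; indeg=(0,2,1,0,0,1)
step 3: output 4; order=[0,3,4]; indeg=(0,1,0,0,0,0)
step 4: output 2; order=[0,3,4,2]; indeg=(0,1,0,0,0,0)
step 5: output 5; order=[0,3,4,2,5]; indeg=(0,0,0,0,0,0)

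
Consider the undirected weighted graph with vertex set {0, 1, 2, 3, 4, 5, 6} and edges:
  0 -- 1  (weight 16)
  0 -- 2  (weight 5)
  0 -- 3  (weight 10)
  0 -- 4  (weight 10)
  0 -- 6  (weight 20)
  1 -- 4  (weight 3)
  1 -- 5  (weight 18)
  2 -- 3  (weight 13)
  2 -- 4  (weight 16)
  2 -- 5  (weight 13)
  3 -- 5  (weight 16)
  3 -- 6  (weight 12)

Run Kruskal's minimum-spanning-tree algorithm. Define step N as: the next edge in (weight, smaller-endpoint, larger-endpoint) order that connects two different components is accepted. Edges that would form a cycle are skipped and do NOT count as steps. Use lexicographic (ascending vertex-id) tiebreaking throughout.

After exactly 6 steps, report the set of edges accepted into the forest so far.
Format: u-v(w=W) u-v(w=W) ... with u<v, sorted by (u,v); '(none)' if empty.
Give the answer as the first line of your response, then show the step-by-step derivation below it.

0-2(w=5) 0-3(w=10) 0-4(w=10) 1-4(w=3) 2-5(w=13) 3-6(w=12)

step 1: add edge 1-4 (w=3); MST = {1-4(w=3)}
step 2: add edge 0-2 (w=5); MST = {0-2(w=5) 1-4(w=3)}
step 3: add edge 0-3 (w=10); MST = {0-2(w=5) 0-3(w=10) 1-4(w=3)}
step 4: add edge 0-4 (w=10); MST = {0-2(w=5) 0-3(w=10) 0-4(w=10) 1-4(w=3)}
step 5: add edge 3-6 (w=12); MST = {0-2(w=5) 0-3(w=10) 0-4(w=10) 1-4(w=3) 3-6(w=12)}
step 6: add edge 2-5 (w=13); MST = {0-2(w=5) 0-3(w=10) 0-4(w=10) 1-4(w=3) 2-5(w=13) 3-6(w=12)}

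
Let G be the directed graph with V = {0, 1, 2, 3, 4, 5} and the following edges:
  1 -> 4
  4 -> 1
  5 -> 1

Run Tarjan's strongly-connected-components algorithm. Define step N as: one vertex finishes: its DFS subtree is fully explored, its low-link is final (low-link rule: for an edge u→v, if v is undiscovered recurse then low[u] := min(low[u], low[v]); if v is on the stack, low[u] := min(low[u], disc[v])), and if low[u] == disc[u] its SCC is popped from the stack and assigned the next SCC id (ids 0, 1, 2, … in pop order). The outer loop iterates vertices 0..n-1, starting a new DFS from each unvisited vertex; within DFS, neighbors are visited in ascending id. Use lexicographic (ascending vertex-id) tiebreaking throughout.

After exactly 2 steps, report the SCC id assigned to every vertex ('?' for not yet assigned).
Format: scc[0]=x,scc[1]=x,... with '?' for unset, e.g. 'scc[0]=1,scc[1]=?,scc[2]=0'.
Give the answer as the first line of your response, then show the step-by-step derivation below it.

scc[0]=0,scc[1]=?,scc[2]=?,scc[3]=?,scc[4]=?,scc[5]=?

step 1: low=(low[0]=0,low[1]=?,low[2]=?,low[3]=?,low[4]=?,low[5]=?); scc=(scc[0]=0,scc[1]=?,scc[2]=?,scc[3]=?,scc[4]=?,scc[5]=?)
step 2: low=(low[0]=0,low[1]=1,low[2]=?,low[3]=?,low[4]=1,low[5]=?); scc=(scc[0]=0,scc[1]=?,scc[2]=?,scc[3]=?,scc[4]=?,scc[5]=?)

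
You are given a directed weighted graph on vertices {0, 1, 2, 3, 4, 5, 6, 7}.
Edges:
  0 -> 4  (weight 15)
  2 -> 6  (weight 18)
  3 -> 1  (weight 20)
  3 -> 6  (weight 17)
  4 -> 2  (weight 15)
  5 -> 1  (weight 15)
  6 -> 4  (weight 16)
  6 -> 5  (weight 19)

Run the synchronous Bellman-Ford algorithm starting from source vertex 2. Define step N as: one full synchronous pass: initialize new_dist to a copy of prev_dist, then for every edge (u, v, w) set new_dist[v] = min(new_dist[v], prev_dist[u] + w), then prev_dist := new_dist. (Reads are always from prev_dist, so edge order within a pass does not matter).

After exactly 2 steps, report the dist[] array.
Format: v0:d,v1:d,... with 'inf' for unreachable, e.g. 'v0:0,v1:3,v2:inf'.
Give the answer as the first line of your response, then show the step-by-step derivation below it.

v0:inf,v1:inf,v2:0,v3:inf,v4:34,v5:37,v6:18,v7:inf

step 1: dist = v0:inf,v1:inf,v2:0,v3:inf,v4:inf,v5:inf,v6:18,v7:inf
step 2: dist = v0:inf,v1:inf,v2:0,v3:inf,v4:34,v5:37,v6:18,v7:inf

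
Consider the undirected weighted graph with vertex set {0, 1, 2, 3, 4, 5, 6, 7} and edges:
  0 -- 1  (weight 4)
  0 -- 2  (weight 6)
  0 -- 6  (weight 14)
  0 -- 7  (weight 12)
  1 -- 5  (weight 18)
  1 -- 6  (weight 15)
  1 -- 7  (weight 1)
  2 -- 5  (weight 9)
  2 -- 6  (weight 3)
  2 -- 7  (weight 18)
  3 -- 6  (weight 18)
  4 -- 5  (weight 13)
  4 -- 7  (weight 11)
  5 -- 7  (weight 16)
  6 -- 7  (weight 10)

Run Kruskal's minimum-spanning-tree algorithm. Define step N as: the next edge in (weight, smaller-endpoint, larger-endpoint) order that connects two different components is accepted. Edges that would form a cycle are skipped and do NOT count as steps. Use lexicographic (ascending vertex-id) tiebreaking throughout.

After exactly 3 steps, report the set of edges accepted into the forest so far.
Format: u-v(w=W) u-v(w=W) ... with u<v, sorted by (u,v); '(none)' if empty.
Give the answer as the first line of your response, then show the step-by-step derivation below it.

0-1(w=4) 1-7(w=1) 2-6(w=3)

step 1: add edge 1-7 (w=1); MST = {1-7(w=1)}
step 2: add edge 2-6 (w=3); MST = {1-7(w=1) 2-6(w=3)}
step 3: add edge 0-1 (w=4); MST = {0-1(w=4) 1-7(w=1) 2-6(w=3)}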